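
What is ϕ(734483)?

635040

734483 = 19 * 29 * 31 * 43.
φ(734483) = 734483 · (1 − 1/19) · (1 − 1/29) · (1 − 1/31) · (1 − 1/43)
       = 734483 · 635040/734483 = 635040.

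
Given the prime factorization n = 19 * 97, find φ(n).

φ(1843) = 1843 · (1 − 1/19) · (1 − 1/97)
       = 1843 · 1728/1843 = 1728.

1728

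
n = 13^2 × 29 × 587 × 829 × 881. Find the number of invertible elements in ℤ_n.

1865061918720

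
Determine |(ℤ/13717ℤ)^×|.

11760

First factor: 13717 = 11 · 29 · 43.
φ(13717) = 13717 · (1 − 1/11) · (1 − 1/29) · (1 − 1/43)
       = 13717 · 11760/13717 = 11760.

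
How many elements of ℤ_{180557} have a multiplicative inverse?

Factor 180557: 180557 = 13 · 17 · 19 · 43.
φ(180557) = 180557 · (1 − 1/13) · (1 − 1/17) · (1 − 1/19) · (1 − 1/43)
       = 180557 · 145152/180557 = 145152.

145152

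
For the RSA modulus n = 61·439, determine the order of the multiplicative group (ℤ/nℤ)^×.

φ(n) = (p − 1)(q − 1) = (61−1)(439−1) = 60·438 = 26280.

26280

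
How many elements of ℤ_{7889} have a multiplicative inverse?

7889 = 7^3 × 23.
φ(7889) = 7889 · (1 − 1/7) · (1 − 1/23)
       = 7889 · 132/161 = 6468.

6468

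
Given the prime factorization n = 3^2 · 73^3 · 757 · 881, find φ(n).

φ(3^2) = 3^1·(3−1) = 3·2 = 6.
φ(73^3) = 73^3 − 73^2 = 389017 − 5329 = 383688.
φ(757) = 757 − 1 = 756.
φ(881) = 881 − 1 = 880.
φ(2334978455301) = 6 × 383688 × 756 × 880 = 1531559715840.

1531559715840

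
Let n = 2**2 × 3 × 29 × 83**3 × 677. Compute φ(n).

42769557376

φ(2^2) = 2^2 − 2^1 = 4 − 2 = 2.
φ(3) = 3 − 1 = 2.
φ(29) = 29 − 1 = 28.
φ(83^3) = 83^2·(83−1) = 6889·82 = 564898.
φ(677) = 677 − 1 = 676.
Since φ is multiplicative, φ(134710730052) = 2 · 2 · 28 · 564898 · 676 = 42769557376.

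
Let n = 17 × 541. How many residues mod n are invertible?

8640

φ(17) = 17 − 1 = 16.
φ(541) = 541 − 1 = 540.
φ(9197) = 16 × 540 = 8640.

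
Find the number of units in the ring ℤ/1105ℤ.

768

Factor 1105: 1105 = 5 * 13 * 17.
φ(5) = 5 − 1 = 4.
φ(13) = 13 − 1 = 12.
φ(17) = 17 − 1 = 16.
Since φ is multiplicative, φ(1105) = 4 · 12 · 16 = 768.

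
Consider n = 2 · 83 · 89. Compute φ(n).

7216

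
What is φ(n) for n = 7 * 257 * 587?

φ(7) = 7 − 1 = 6.
φ(257) = 257 − 1 = 256.
φ(587) = 587 − 1 = 586.
Since φ is multiplicative, φ(1056013) = 6 · 256 · 586 = 900096.

900096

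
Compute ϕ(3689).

Prime factorization: 3689 = 7 · 17 · 31.
φ(7) = 7 − 1 = 6.
φ(17) = 17 − 1 = 16.
φ(31) = 31 − 1 = 30.
Since φ is multiplicative, φ(3689) = 6 · 16 · 30 = 2880.

2880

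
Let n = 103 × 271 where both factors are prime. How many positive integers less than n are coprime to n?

27540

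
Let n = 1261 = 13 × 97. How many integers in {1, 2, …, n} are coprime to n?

1152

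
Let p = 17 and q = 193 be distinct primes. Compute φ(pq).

3072

φ(3281) = 3281 · (1 − 1/17) · (1 − 1/193)
       = 3281 · 3072/3281 = 3072.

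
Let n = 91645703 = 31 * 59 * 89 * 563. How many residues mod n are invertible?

φ(31) = 31 − 1 = 30.
φ(59) = 59 − 1 = 58.
φ(89) = 89 − 1 = 88.
φ(563) = 563 − 1 = 562.
Multiply: 30 · 58 · 88 · 562 = 86053440.

86053440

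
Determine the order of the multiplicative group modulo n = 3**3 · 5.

72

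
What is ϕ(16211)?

14112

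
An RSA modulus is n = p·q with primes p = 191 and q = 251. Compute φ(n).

φ(191) = 191 − 1 = 190.
φ(251) = 251 − 1 = 250.
φ(47941) = 190 × 250 = 47500.

47500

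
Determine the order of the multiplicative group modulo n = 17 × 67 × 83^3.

φ(651265393) = 651265393 · (1 − 1/17) · (1 − 1/67) · (1 − 1/83)
       = 651265393 · 86592/94537 = 596532288.

596532288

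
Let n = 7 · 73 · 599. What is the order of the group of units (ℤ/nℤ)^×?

258336

φ(7) = 7 − 1 = 6.
φ(73) = 73 − 1 = 72.
φ(599) = 599 − 1 = 598.
φ(306089) = 6 × 72 × 598 = 258336.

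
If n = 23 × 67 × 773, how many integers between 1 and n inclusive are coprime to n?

φ(23) = 23 − 1 = 22.
φ(67) = 67 − 1 = 66.
φ(773) = 773 − 1 = 772.
Multiply: 22 · 66 · 772 = 1120944.

1120944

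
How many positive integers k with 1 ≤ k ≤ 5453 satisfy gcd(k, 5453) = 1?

Prime factorization: 5453 = 7 * 19 * 41.
φ(5453) = 5453 · (1 − 1/7) · (1 − 1/19) · (1 − 1/41)
       = 5453 · 4320/5453 = 4320.

4320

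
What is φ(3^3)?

18

φ(27) = 27 · (1 − 1/3)
       = 27 · 2/3 = 18.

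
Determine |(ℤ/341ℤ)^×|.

300

Factor 341: 341 = 11 · 31.
φ(11) = 11 − 1 = 10.
φ(31) = 31 − 1 = 30.
Multiply: 10 · 30 = 300.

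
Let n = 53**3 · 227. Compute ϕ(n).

33011368

φ(53^3) = 53^2·(53−1) = 2809·52 = 146068.
φ(227) = 227 − 1 = 226.
Multiply: 146068 · 226 = 33011368.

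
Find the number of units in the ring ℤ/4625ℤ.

Prime factorization: 4625 = 5^3 × 37.
φ(4625) = 4625 · (1 − 1/5) · (1 − 1/37)
       = 4625 · 144/185 = 3600.

3600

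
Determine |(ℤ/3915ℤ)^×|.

3915 = 3**3 · 5 · 29.
φ(3^3) = 3^3 − 3^2 = 27 − 9 = 18.
φ(5) = 5 − 1 = 4.
φ(29) = 29 − 1 = 28.
Multiply: 18 · 4 · 28 = 2016.

2016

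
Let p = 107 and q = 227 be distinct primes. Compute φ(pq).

φ(n) = (p − 1)(q − 1) = (107−1)(227−1) = 106·226 = 23956.

23956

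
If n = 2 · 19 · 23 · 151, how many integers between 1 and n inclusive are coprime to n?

φ(2) = 2 − 1 = 1.
φ(19) = 19 − 1 = 18.
φ(23) = 23 − 1 = 22.
φ(151) = 151 − 1 = 150.
φ(131974) = 1 × 18 × 22 × 150 = 59400.

59400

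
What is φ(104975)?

69120

Prime factorization: 104975 = 5**2 · 13 · 17 · 19.
φ(104975) = 104975 · (1 − 1/5) · (1 − 1/13) · (1 − 1/17) · (1 − 1/19)
       = 104975 · 13824/20995 = 69120.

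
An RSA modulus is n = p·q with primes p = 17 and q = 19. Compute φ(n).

φ(323) = 323 · (1 − 1/17) · (1 − 1/19)
       = 323 · 288/323 = 288.

288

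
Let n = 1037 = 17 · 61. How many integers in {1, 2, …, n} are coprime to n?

φ(17) = 17 − 1 = 16.
φ(61) = 61 − 1 = 60.
Multiply: 16 · 60 = 960.

960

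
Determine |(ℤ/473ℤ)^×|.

Prime factorization: 473 = 11 × 43.
φ(473) = 473 · (1 − 1/11) · (1 − 1/43)
       = 473 · 420/473 = 420.

420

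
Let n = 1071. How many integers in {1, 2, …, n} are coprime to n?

576

First factor: 1071 = 3^2 * 7 * 17.
φ(1071) = 1071 · (1 − 1/3) · (1 − 1/7) · (1 − 1/17)
       = 1071 · 192/357 = 576.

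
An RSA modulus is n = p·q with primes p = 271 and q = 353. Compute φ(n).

φ(271) = 271 − 1 = 270.
φ(353) = 353 − 1 = 352.
φ(95663) = 270 × 352 = 95040.

95040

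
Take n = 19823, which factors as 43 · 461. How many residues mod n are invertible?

φ(19823) = 19823 · (1 − 1/43) · (1 − 1/461)
       = 19823 · 19320/19823 = 19320.

19320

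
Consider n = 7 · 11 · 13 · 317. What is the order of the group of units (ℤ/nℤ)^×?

227520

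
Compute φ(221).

192

Prime factorization: 221 = 13 × 17.
φ(221) = 221 · (1 − 1/13) · (1 − 1/17)
       = 221 · 192/221 = 192.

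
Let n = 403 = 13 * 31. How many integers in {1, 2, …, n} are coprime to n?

360

φ(13) = 13 − 1 = 12.
φ(31) = 31 − 1 = 30.
φ(403) = 12 × 30 = 360.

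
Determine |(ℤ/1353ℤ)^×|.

800

First factor: 1353 = 3 · 11 · 41.
φ(1353) = 1353 · (1 − 1/3) · (1 − 1/11) · (1 − 1/41)
       = 1353 · 800/1353 = 800.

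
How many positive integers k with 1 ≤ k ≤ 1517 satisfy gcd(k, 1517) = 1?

1517 = 37 · 41.
φ(37) = 37 − 1 = 36.
φ(41) = 41 − 1 = 40.
Multiply: 36 · 40 = 1440.

1440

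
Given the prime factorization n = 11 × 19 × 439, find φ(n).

78840

φ(91751) = 91751 · (1 − 1/11) · (1 − 1/19) · (1 − 1/439)
       = 91751 · 78840/91751 = 78840.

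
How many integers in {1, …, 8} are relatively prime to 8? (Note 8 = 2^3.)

φ(2^3) = 2^2·(2−1) = 4·1 = 4.

4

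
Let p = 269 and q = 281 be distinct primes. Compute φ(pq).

75040

φ(n) = (p − 1)(q − 1) = (269−1)(281−1) = 268·280 = 75040.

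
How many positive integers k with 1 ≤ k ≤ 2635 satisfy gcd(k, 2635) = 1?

2635 = 5 × 17 × 31.
φ(2635) = 2635 · (1 − 1/5) · (1 − 1/17) · (1 − 1/31)
       = 2635 · 1920/2635 = 1920.

1920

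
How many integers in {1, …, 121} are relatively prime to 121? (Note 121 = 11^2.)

φ(121) = 121 · (1 − 1/11)
       = 121 · 10/11 = 110.

110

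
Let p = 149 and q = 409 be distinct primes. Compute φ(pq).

φ(60941) = 60941 · (1 − 1/149) · (1 − 1/409)
       = 60941 · 60384/60941 = 60384.

60384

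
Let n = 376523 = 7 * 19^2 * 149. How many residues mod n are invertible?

303696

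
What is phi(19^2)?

φ(19^2) = 19^2 − 19^1 = 361 − 19 = 342.

342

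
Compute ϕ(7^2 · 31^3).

φ(7^2) = 7^2 − 7^1 = 49 − 7 = 42.
φ(31^3) = 31^2·(31−1) = 961·30 = 28830.
φ(1459759) = 42 × 28830 = 1210860.

1210860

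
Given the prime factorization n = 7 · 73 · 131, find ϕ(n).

56160

φ(66941) = 66941 · (1 − 1/7) · (1 − 1/73) · (1 − 1/131)
       = 66941 · 56160/66941 = 56160.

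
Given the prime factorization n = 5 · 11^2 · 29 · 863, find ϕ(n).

φ(15141335) = 15141335 · (1 − 1/5) · (1 − 1/11) · (1 − 1/29) · (1 − 1/863)
       = 15141335 · 965440/1376485 = 10619840.

10619840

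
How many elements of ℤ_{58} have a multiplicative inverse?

First factor: 58 = 2 · 29.
φ(58) = 58 · (1 − 1/2) · (1 − 1/29)
       = 58 · 28/58 = 28.

28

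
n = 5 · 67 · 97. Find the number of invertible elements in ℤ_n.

φ(32495) = 32495 · (1 − 1/5) · (1 − 1/67) · (1 − 1/97)
       = 32495 · 25344/32495 = 25344.

25344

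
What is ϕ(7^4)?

φ(2401) = 2401 · (1 − 1/7)
       = 2401 · 6/7 = 2058.

2058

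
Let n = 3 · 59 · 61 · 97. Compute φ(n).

φ(1047309) = 1047309 · (1 − 1/3) · (1 − 1/59) · (1 − 1/61) · (1 − 1/97)
       = 1047309 · 668160/1047309 = 668160.

668160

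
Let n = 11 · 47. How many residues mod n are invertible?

460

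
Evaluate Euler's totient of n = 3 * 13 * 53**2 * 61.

φ(3) = 3 − 1 = 2.
φ(13) = 13 − 1 = 12.
φ(53^2) = 53^2 − 53^1 = 2809 − 53 = 2756.
φ(61) = 61 − 1 = 60.
φ(6682611) = 2 × 12 × 2756 × 60 = 3968640.

3968640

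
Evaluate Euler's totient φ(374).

Factor 374: 374 = 2 · 11 · 17.
φ(374) = 374 · (1 − 1/2) · (1 − 1/11) · (1 − 1/17)
       = 374 · 160/374 = 160.

160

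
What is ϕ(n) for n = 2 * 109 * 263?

28296

φ(2) = 2 − 1 = 1.
φ(109) = 109 − 1 = 108.
φ(263) = 263 − 1 = 262.
φ(57334) = 1 × 108 × 262 = 28296.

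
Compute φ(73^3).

φ(389017) = 389017 · (1 − 1/73)
       = 389017 · 72/73 = 383688.

383688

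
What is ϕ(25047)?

14520

Factor 25047: 25047 = 3^2 · 11^2 · 23.
φ(25047) = 25047 · (1 − 1/3) · (1 − 1/11) · (1 − 1/23)
       = 25047 · 440/759 = 14520.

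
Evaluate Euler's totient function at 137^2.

18632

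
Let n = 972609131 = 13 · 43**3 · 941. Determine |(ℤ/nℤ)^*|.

φ(13) = 13 − 1 = 12.
φ(43^3) = 43^2·(43−1) = 1849·42 = 77658.
φ(941) = 941 − 1 = 940.
φ(972609131) = 12 × 77658 × 940 = 875982240.

875982240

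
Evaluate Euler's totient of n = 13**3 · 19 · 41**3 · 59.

142362679680

φ(13^3) = 13^3 − 13^2 = 2197 − 169 = 2028.
φ(19) = 19 − 1 = 18.
φ(41^3) = 41^2·(41−1) = 1681·40 = 67240.
φ(59) = 59 − 1 = 58.
Since φ is multiplicative, φ(169741188877) = 2028 · 18 · 67240 · 58 = 142362679680.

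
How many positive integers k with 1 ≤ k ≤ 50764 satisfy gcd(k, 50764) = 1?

21168

50764 = 2^2 · 7^3 · 37.
φ(50764) = 50764 · (1 − 1/2) · (1 − 1/7) · (1 − 1/37)
       = 50764 · 216/518 = 21168.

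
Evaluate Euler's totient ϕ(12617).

10800

First factor: 12617 = 11 * 31 * 37.
φ(11) = 11 − 1 = 10.
φ(31) = 31 − 1 = 30.
φ(37) = 37 − 1 = 36.
Multiply: 10 · 30 · 36 = 10800.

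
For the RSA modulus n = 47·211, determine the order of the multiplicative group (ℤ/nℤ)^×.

9660

For distinct primes, φ(pq) = (p−1)(q−1) = 46 × 210 = 9660.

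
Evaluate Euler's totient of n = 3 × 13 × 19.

φ(3) = 3 − 1 = 2.
φ(13) = 13 − 1 = 12.
φ(19) = 19 − 1 = 18.
Multiply: 2 · 12 · 18 = 432.

432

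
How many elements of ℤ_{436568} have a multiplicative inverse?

193600

Factor 436568: 436568 = 2^3 × 11^3 × 41.
φ(436568) = 436568 · (1 − 1/2) · (1 − 1/11) · (1 − 1/41)
       = 436568 · 400/902 = 193600.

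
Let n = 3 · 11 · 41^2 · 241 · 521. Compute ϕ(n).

φ(3) = 3 − 1 = 2.
φ(11) = 11 − 1 = 10.
φ(41^2) = 41^2 − 41^1 = 1681 − 41 = 1640.
φ(241) = 241 − 1 = 240.
φ(521) = 521 − 1 = 520.
Multiply: 2 · 10 · 1640 · 240 · 520 = 4093440000.

4093440000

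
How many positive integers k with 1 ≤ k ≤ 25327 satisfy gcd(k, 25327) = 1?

Factor 25327: 25327 = 19 * 31 * 43.
φ(19) = 19 − 1 = 18.
φ(31) = 31 − 1 = 30.
φ(43) = 43 − 1 = 42.
Since φ is multiplicative, φ(25327) = 18 · 30 · 42 = 22680.

22680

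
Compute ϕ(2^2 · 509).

1016

φ(2^2) = 2^2 − 2^1 = 4 − 2 = 2.
φ(509) = 509 − 1 = 508.
φ(2036) = 2 × 508 = 1016.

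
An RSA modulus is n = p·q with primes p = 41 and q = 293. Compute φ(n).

11680

φ(pq) = (p−1)(q−1) = 40 · 292 = 11680.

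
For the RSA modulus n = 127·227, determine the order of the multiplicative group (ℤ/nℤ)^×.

φ(127) = 127 − 1 = 126.
φ(227) = 227 − 1 = 226.
Since φ is multiplicative, φ(28829) = 126 · 226 = 28476.

28476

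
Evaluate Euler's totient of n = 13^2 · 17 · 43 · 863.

90365184

φ(106614157) = 106614157 · (1 − 1/13) · (1 − 1/17) · (1 − 1/43) · (1 − 1/863)
       = 106614157 · 6951168/8201089 = 90365184.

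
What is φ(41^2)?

1640

φ(1681) = 1681 · (1 − 1/41)
       = 1681 · 40/41 = 1640.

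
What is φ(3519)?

2112

Prime factorization: 3519 = 3**2 × 17 × 23.
φ(3^2) = 3^2 − 3^1 = 9 − 3 = 6.
φ(17) = 17 − 1 = 16.
φ(23) = 23 − 1 = 22.
Multiply: 6 · 16 · 22 = 2112.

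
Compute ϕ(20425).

15120

Factor 20425: 20425 = 5^2 · 19 · 43.
φ(20425) = 20425 · (1 − 1/5) · (1 − 1/19) · (1 − 1/43)
       = 20425 · 3024/4085 = 15120.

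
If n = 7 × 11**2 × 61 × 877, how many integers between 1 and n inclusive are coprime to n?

φ(45311959) = 45311959 · (1 − 1/7) · (1 − 1/11) · (1 − 1/61) · (1 − 1/877)
       = 45311959 · 3153600/4119269 = 34689600.

34689600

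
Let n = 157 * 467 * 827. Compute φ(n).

φ(157) = 157 − 1 = 156.
φ(467) = 467 − 1 = 466.
φ(827) = 827 − 1 = 826.
Since φ is multiplicative, φ(60634813) = 156 · 466 · 826 = 60046896.

60046896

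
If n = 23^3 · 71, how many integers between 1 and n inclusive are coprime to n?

φ(863857) = 863857 · (1 − 1/23) · (1 − 1/71)
       = 863857 · 1540/1633 = 814660.

814660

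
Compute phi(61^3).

223260

φ(226981) = 226981 · (1 − 1/61)
       = 226981 · 60/61 = 223260.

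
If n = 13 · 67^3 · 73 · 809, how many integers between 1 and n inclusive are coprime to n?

φ(230908086383) = 230908086383 · (1 − 1/13) · (1 − 1/67) · (1 − 1/73) · (1 − 1/809)
       = 230908086383 · 46075392/51438647 = 206832434688.

206832434688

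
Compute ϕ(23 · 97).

φ(2231) = 2231 · (1 − 1/23) · (1 − 1/97)
       = 2231 · 2112/2231 = 2112.

2112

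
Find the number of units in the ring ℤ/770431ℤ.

665280

Factor 770431: 770431 = 19 * 23 * 41 * 43.
φ(19) = 19 − 1 = 18.
φ(23) = 23 − 1 = 22.
φ(41) = 41 − 1 = 40.
φ(43) = 43 − 1 = 42.
Multiply: 18 · 22 · 40 · 42 = 665280.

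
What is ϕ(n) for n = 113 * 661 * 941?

φ(70286113) = 70286113 · (1 − 1/113) · (1 − 1/661) · (1 − 1/941)
       = 70286113 · 69484800/70286113 = 69484800.

69484800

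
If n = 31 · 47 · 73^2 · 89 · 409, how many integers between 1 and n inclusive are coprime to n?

260421765120

φ(31) = 31 − 1 = 30.
φ(47) = 47 − 1 = 46.
φ(73^2) = 73^1·(73−1) = 73·72 = 5256.
φ(89) = 89 − 1 = 88.
φ(409) = 409 − 1 = 408.
Since φ is multiplicative, φ(282630213553) = 30 · 46 · 5256 · 88 · 408 = 260421765120.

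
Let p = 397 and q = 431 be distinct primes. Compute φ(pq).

170280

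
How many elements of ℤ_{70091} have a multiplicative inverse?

70091 = 7 × 17 × 19 × 31.
φ(7) = 7 − 1 = 6.
φ(17) = 17 − 1 = 16.
φ(19) = 19 − 1 = 18.
φ(31) = 31 − 1 = 30.
φ(70091) = 6 × 16 × 18 × 30 = 51840.

51840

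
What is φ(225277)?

196560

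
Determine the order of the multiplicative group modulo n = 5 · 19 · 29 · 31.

60480

φ(5) = 5 − 1 = 4.
φ(19) = 19 − 1 = 18.
φ(29) = 29 − 1 = 28.
φ(31) = 31 − 1 = 30.
Since φ is multiplicative, φ(85405) = 4 · 18 · 28 · 30 = 60480.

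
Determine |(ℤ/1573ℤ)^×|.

1320

1573 = 11**2 × 13.
φ(11^2) = 11^1·(11−1) = 11·10 = 110.
φ(13) = 13 − 1 = 12.
Multiply: 110 · 12 = 1320.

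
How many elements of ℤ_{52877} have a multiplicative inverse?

43560

Prime factorization: 52877 = 11^2 · 19 · 23.
φ(11^2) = 11^2 − 11^1 = 121 − 11 = 110.
φ(19) = 19 − 1 = 18.
φ(23) = 23 − 1 = 22.
φ(52877) = 110 × 18 × 22 = 43560.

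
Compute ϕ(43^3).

77658

φ(79507) = 79507 · (1 − 1/43)
       = 79507 · 42/43 = 77658.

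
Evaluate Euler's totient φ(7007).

Prime factorization: 7007 = 7^2 · 11 · 13.
φ(7^2) = 7^1·(7−1) = 7·6 = 42.
φ(11) = 11 − 1 = 10.
φ(13) = 13 − 1 = 12.
φ(7007) = 42 × 10 × 12 = 5040.

5040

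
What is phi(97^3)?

903264

φ(97^3) = 97^2·(97−1) = 9409·96 = 903264.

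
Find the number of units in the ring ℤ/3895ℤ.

Factor 3895: 3895 = 5 * 19 * 41.
φ(3895) = 3895 · (1 − 1/5) · (1 − 1/19) · (1 − 1/41)
       = 3895 · 2880/3895 = 2880.

2880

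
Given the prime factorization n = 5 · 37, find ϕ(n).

144

φ(185) = 185 · (1 − 1/5) · (1 − 1/37)
       = 185 · 144/185 = 144.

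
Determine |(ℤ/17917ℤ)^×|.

15840

Prime factorization: 17917 = 19 · 23 · 41.
φ(19) = 19 − 1 = 18.
φ(23) = 23 − 1 = 22.
φ(41) = 41 − 1 = 40.
Multiply: 18 · 22 · 40 = 15840.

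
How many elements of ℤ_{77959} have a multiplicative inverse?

Factor 77959: 77959 = 7^2 · 37 · 43.
φ(77959) = 77959 · (1 − 1/7) · (1 − 1/37) · (1 − 1/43)
       = 77959 · 9072/11137 = 63504.

63504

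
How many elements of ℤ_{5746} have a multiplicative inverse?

2496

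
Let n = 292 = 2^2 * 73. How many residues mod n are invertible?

φ(292) = 292 · (1 − 1/2) · (1 − 1/73)
       = 292 · 72/146 = 144.

144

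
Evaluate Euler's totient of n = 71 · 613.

φ(71) = 71 − 1 = 70.
φ(613) = 613 − 1 = 612.
Multiply: 70 · 612 = 42840.

42840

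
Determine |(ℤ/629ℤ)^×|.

First factor: 629 = 17 * 37.
φ(17) = 17 − 1 = 16.
φ(37) = 37 − 1 = 36.
Multiply: 16 · 36 = 576.

576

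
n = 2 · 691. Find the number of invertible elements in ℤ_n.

φ(1382) = 1382 · (1 − 1/2) · (1 − 1/691)
       = 1382 · 690/1382 = 690.

690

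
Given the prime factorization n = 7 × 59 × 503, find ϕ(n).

174696

φ(7) = 7 − 1 = 6.
φ(59) = 59 − 1 = 58.
φ(503) = 503 − 1 = 502.
Since φ is multiplicative, φ(207739) = 6 · 58 · 502 = 174696.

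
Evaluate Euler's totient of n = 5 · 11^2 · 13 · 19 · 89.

8363520

φ(13299715) = 13299715 · (1 − 1/5) · (1 − 1/11) · (1 − 1/13) · (1 − 1/19) · (1 − 1/89)
       = 13299715 · 760320/1209065 = 8363520.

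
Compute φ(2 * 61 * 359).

φ(2) = 2 − 1 = 1.
φ(61) = 61 − 1 = 60.
φ(359) = 359 − 1 = 358.
Multiply: 1 · 60 · 358 = 21480.

21480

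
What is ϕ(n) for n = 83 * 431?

φ(83) = 83 − 1 = 82.
φ(431) = 431 − 1 = 430.
Multiply: 82 · 430 = 35260.

35260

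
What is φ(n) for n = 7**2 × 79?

3276

φ(3871) = 3871 · (1 − 1/7) · (1 − 1/79)
       = 3871 · 468/553 = 3276.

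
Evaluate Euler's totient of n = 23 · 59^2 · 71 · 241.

1264771200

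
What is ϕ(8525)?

8525 = 5^2 × 11 × 31.
φ(5^2) = 5^1·(5−1) = 5·4 = 20.
φ(11) = 11 − 1 = 10.
φ(31) = 31 − 1 = 30.
φ(8525) = 20 × 10 × 30 = 6000.

6000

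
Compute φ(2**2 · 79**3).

φ(1972156) = 1972156 · (1 − 1/2) · (1 − 1/79)
       = 1972156 · 78/158 = 973596.

973596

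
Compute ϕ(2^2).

2

φ(2^2) = 2^2 − 2^1 = 4 − 2 = 2.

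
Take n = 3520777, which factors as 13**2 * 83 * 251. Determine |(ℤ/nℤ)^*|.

3198000

φ(3520777) = 3520777 · (1 − 1/13) · (1 − 1/83) · (1 − 1/251)
       = 3520777 · 246000/270829 = 3198000.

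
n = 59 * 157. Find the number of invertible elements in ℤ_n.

9048

φ(59) = 59 − 1 = 58.
φ(157) = 157 − 1 = 156.
φ(9263) = 58 × 156 = 9048.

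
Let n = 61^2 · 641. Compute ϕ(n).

φ(2385161) = 2385161 · (1 − 1/61) · (1 − 1/641)
       = 2385161 · 38400/39101 = 2342400.

2342400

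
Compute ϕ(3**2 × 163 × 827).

802872

φ(1213209) = 1213209 · (1 − 1/3) · (1 − 1/163) · (1 − 1/827)
       = 1213209 · 267624/404403 = 802872.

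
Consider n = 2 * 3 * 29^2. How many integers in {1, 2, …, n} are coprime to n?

φ(2) = 2 − 1 = 1.
φ(3) = 3 − 1 = 2.
φ(29^2) = 29^1·(29−1) = 29·28 = 812.
φ(5046) = 1 × 2 × 812 = 1624.

1624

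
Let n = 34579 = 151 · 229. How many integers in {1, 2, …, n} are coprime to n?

φ(151) = 151 − 1 = 150.
φ(229) = 229 − 1 = 228.
Multiply: 150 · 228 = 34200.

34200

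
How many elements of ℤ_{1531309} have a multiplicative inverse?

Prime factorization: 1531309 = 13**3 · 17 · 41.
φ(13^3) = 13^2·(13−1) = 169·12 = 2028.
φ(17) = 17 − 1 = 16.
φ(41) = 41 − 1 = 40.
Since φ is multiplicative, φ(1531309) = 2028 · 16 · 40 = 1297920.

1297920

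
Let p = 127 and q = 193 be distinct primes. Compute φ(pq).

φ(24511) = 24511 · (1 − 1/127) · (1 − 1/193)
       = 24511 · 24192/24511 = 24192.

24192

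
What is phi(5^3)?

100

φ(5^3) = 5^2·(5−1) = 25·4 = 100.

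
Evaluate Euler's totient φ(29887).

23760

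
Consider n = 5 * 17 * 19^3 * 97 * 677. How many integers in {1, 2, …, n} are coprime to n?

26988429312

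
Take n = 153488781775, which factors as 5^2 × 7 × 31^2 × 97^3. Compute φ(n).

φ(5^2) = 5^1·(5−1) = 5·4 = 20.
φ(7) = 7 − 1 = 6.
φ(31^2) = 31^1·(31−1) = 31·30 = 930.
φ(97^3) = 97^2·(97−1) = 9409·96 = 903264.
φ(153488781775) = 20 × 6 × 930 × 903264 = 100804262400.

100804262400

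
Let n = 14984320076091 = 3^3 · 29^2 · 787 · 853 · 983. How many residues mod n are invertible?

φ(3^3) = 3^2·(3−1) = 9·2 = 18.
φ(29^2) = 29^2 − 29^1 = 841 − 29 = 812.
φ(787) = 787 − 1 = 786.
φ(853) = 853 − 1 = 852.
φ(983) = 983 − 1 = 982.
Multiply: 18 · 812 · 786 · 852 · 982 = 9611743284864.

9611743284864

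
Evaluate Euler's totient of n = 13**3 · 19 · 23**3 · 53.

22091344704

φ(26918015293) = 26918015293 · (1 − 1/13) · (1 − 1/19) · (1 − 1/23) · (1 − 1/53)
       = 26918015293 · 247104/301093 = 22091344704.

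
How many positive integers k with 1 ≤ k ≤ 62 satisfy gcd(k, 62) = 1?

62 = 2 × 31.
φ(62) = 62 · (1 − 1/2) · (1 − 1/31)
       = 62 · 30/62 = 30.

30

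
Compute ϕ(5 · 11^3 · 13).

58080

φ(5) = 5 − 1 = 4.
φ(11^3) = 11^3 − 11^2 = 1331 − 121 = 1210.
φ(13) = 13 − 1 = 12.
φ(86515) = 4 × 1210 × 12 = 58080.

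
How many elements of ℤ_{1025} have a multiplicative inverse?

800

1025 = 5**2 × 41.
φ(5^2) = 5^1·(5−1) = 5·4 = 20.
φ(41) = 41 − 1 = 40.
Since φ is multiplicative, φ(1025) = 20 · 40 = 800.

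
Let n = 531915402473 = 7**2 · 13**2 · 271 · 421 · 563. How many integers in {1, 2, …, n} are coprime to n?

417564201600

φ(531915402473) = 531915402473 · (1 − 1/7) · (1 − 1/13) · (1 − 1/271) · (1 − 1/421) · (1 − 1/563)
       = 531915402473 · 4588617600/5845224203 = 417564201600.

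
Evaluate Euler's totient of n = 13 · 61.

720

φ(793) = 793 · (1 − 1/13) · (1 − 1/61)
       = 793 · 720/793 = 720.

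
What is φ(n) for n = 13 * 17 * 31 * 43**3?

φ(544702457) = 544702457 · (1 − 1/13) · (1 − 1/17) · (1 − 1/31) · (1 − 1/43)
       = 544702457 · 241920/294593 = 447310080.

447310080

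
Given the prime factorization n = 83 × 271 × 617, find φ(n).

13638240

φ(13878181) = 13878181 · (1 − 1/83) · (1 − 1/271) · (1 − 1/617)
       = 13878181 · 13638240/13878181 = 13638240.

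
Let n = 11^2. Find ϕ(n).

110

φ(121) = 121 · (1 − 1/11)
       = 121 · 10/11 = 110.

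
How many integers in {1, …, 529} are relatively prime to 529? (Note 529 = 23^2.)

506

φ(529) = 529 · (1 − 1/23)
       = 529 · 22/23 = 506.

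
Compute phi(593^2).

351056

φ(593^2) = 593^2 − 593^1 = 351649 − 593 = 351056.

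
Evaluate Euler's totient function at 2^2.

2

φ(4) = 4 · (1 − 1/2)
       = 4 · 1/2 = 2.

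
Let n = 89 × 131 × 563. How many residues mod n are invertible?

6429280

φ(89) = 89 − 1 = 88.
φ(131) = 131 − 1 = 130.
φ(563) = 563 − 1 = 562.
Since φ is multiplicative, φ(6564017) = 88 · 130 · 562 = 6429280.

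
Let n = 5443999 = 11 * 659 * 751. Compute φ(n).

φ(5443999) = 5443999 · (1 − 1/11) · (1 − 1/659) · (1 − 1/751)
       = 5443999 · 4935000/5443999 = 4935000.

4935000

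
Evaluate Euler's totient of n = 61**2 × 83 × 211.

63025200

φ(61^2) = 61^1·(61−1) = 61·60 = 3660.
φ(83) = 83 − 1 = 82.
φ(211) = 211 − 1 = 210.
φ(65165873) = 3660 × 82 × 210 = 63025200.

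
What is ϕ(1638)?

432

Prime factorization: 1638 = 2 * 3^2 * 7 * 13.
φ(2) = 2 − 1 = 1.
φ(3^2) = 3^1·(3−1) = 3·2 = 6.
φ(7) = 7 − 1 = 6.
φ(13) = 13 − 1 = 12.
Multiply: 1 · 6 · 6 · 12 = 432.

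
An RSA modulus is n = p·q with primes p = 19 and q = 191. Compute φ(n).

3420

φ(n) = (p − 1)(q − 1) = (19−1)(191−1) = 18·190 = 3420.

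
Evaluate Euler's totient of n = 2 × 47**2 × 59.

φ(2) = 2 − 1 = 1.
φ(47^2) = 47^2 − 47^1 = 2209 − 47 = 2162.
φ(59) = 59 − 1 = 58.
Since φ is multiplicative, φ(260662) = 1 · 2162 · 58 = 125396.

125396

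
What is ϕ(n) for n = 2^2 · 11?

φ(44) = 44 · (1 − 1/2) · (1 − 1/11)
       = 44 · 10/22 = 20.

20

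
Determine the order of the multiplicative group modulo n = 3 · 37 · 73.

φ(3) = 3 − 1 = 2.
φ(37) = 37 − 1 = 36.
φ(73) = 73 − 1 = 72.
φ(8103) = 2 × 36 × 72 = 5184.

5184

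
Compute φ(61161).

36288

61161 = 3 · 19 · 29 · 37.
φ(3) = 3 − 1 = 2.
φ(19) = 19 − 1 = 18.
φ(29) = 29 − 1 = 28.
φ(37) = 37 − 1 = 36.
Since φ is multiplicative, φ(61161) = 2 · 18 · 28 · 36 = 36288.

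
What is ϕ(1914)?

First factor: 1914 = 2 · 3 · 11 · 29.
φ(1914) = 1914 · (1 − 1/2) · (1 − 1/3) · (1 − 1/11) · (1 − 1/29)
       = 1914 · 560/1914 = 560.

560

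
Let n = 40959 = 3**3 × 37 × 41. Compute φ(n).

φ(3^3) = 3^2·(3−1) = 9·2 = 18.
φ(37) = 37 − 1 = 36.
φ(41) = 41 − 1 = 40.
φ(40959) = 18 × 36 × 40 = 25920.

25920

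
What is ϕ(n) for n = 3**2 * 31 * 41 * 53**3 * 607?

φ(1033723429821) = 1033723429821 · (1 − 1/3) · (1 − 1/31) · (1 − 1/41) · (1 − 1/53) · (1 − 1/607)
       = 1033723429821 · 75628800/122668023 = 637323897600.

637323897600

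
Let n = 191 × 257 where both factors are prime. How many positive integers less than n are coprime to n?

48640

φ(191) = 191 − 1 = 190.
φ(257) = 257 − 1 = 256.
Multiply: 190 · 256 = 48640.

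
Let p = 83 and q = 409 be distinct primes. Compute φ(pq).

33456

φ(83) = 83 − 1 = 82.
φ(409) = 409 − 1 = 408.
Since φ is multiplicative, φ(33947) = 82 · 408 = 33456.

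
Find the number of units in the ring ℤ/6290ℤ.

First factor: 6290 = 2 · 5 · 17 · 37.
φ(2) = 2 − 1 = 1.
φ(5) = 5 − 1 = 4.
φ(17) = 17 − 1 = 16.
φ(37) = 37 − 1 = 36.
φ(6290) = 1 × 4 × 16 × 36 = 2304.

2304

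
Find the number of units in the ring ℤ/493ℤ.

448

Factor 493: 493 = 17 · 29.
φ(493) = 493 · (1 − 1/17) · (1 − 1/29)
       = 493 · 448/493 = 448.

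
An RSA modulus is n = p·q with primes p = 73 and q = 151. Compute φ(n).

10800

φ(11023) = 11023 · (1 − 1/73) · (1 − 1/151)
       = 11023 · 10800/11023 = 10800.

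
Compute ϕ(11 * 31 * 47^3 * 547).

16644373200

φ(19365792721) = 19365792721 · (1 − 1/11) · (1 − 1/31) · (1 − 1/47) · (1 − 1/547)
       = 19365792721 · 7534800/8766769 = 16644373200.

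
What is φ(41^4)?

φ(41^4) = 41^4 − 41^3 = 2825761 − 68921 = 2756840.

2756840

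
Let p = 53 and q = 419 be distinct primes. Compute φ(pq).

21736

φ(pq) = (p−1)(q−1) = 52 · 418 = 21736.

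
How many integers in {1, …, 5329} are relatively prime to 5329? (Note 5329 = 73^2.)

φ(5329) = 5329 · (1 − 1/73)
       = 5329 · 72/73 = 5256.

5256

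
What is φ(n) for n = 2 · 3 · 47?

φ(2) = 2 − 1 = 1.
φ(3) = 3 − 1 = 2.
φ(47) = 47 − 1 = 46.
φ(282) = 1 × 2 × 46 = 92.

92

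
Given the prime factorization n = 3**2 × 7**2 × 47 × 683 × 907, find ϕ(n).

7162604064

φ(12839982687) = 12839982687 · (1 − 1/3) · (1 − 1/7) · (1 − 1/47) · (1 − 1/683) · (1 − 1/907)
       = 12839982687 · 341076384/611427747 = 7162604064.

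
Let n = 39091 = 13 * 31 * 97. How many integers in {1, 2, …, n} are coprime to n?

φ(39091) = 39091 · (1 − 1/13) · (1 − 1/31) · (1 − 1/97)
       = 39091 · 34560/39091 = 34560.

34560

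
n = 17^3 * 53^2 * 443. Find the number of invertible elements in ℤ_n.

φ(17^3) = 17^2·(17−1) = 289·16 = 4624.
φ(53^2) = 53^1·(53−1) = 53·52 = 2756.
φ(443) = 443 − 1 = 442.
φ(6113673331) = 4624 × 2756 × 442 = 5632734848.

5632734848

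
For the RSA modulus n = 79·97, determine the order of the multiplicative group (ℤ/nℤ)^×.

For distinct primes, φ(pq) = (p−1)(q−1) = 78 × 96 = 7488.

7488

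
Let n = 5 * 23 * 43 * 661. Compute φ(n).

2439360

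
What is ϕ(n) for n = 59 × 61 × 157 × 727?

394130880

φ(410786261) = 410786261 · (1 − 1/59) · (1 − 1/61) · (1 − 1/157) · (1 − 1/727)
       = 410786261 · 394130880/410786261 = 394130880.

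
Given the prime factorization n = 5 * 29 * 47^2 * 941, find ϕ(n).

227615360

φ(5) = 5 − 1 = 4.
φ(29) = 29 − 1 = 28.
φ(47^2) = 47^2 − 47^1 = 2209 − 47 = 2162.
φ(941) = 941 − 1 = 940.
Since φ is multiplicative, φ(301407005) = 4 · 28 · 2162 · 940 = 227615360.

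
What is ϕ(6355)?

6355 = 5 × 31 × 41.
φ(6355) = 6355 · (1 − 1/5) · (1 − 1/31) · (1 − 1/41)
       = 6355 · 4800/6355 = 4800.

4800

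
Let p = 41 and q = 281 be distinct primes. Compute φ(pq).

11200

φ(11521) = 11521 · (1 − 1/41) · (1 − 1/281)
       = 11521 · 11200/11521 = 11200.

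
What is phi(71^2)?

4970

φ(71^2) = 71^1·(71−1) = 71·70 = 4970.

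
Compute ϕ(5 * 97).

384

φ(485) = 485 · (1 − 1/5) · (1 − 1/97)
       = 485 · 384/485 = 384.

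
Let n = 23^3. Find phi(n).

11638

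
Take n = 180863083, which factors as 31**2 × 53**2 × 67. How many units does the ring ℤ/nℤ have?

φ(31^2) = 31^1·(31−1) = 31·30 = 930.
φ(53^2) = 53^2 − 53^1 = 2809 − 53 = 2756.
φ(67) = 67 − 1 = 66.
Multiply: 930 · 2756 · 66 = 169163280.

169163280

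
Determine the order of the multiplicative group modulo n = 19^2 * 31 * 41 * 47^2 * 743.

658365321600

φ(753073355497) = 753073355497 · (1 − 1/19) · (1 − 1/31) · (1 − 1/41) · (1 − 1/47) · (1 − 1/743)
       = 753073355497 · 737251200/843307229 = 658365321600.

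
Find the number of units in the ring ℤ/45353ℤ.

32400

First factor: 45353 = 7 · 11 · 19 · 31.
φ(45353) = 45353 · (1 − 1/7) · (1 − 1/11) · (1 − 1/19) · (1 − 1/31)
       = 45353 · 32400/45353 = 32400.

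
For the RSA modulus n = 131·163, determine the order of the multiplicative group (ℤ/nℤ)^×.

φ(n) = (p − 1)(q − 1) = (131−1)(163−1) = 130·162 = 21060.

21060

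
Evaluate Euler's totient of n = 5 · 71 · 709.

φ(251695) = 251695 · (1 − 1/5) · (1 − 1/71) · (1 − 1/709)
       = 251695 · 198240/251695 = 198240.

198240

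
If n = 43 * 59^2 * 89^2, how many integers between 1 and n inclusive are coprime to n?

1125646368

φ(1185639043) = 1185639043 · (1 − 1/43) · (1 − 1/59) · (1 − 1/89)
       = 1185639043 · 214368/225793 = 1125646368.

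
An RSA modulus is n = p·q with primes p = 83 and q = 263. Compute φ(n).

21484

φ(n) = (p − 1)(q − 1) = (83−1)(263−1) = 82·262 = 21484.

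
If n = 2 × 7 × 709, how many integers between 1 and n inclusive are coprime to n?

φ(9926) = 9926 · (1 − 1/2) · (1 − 1/7) · (1 − 1/709)
       = 9926 · 4248/9926 = 4248.

4248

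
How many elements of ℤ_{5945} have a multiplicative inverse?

4480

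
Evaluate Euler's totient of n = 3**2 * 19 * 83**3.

61008984

φ(97775577) = 97775577 · (1 − 1/3) · (1 − 1/19) · (1 − 1/83)
       = 97775577 · 2952/4731 = 61008984.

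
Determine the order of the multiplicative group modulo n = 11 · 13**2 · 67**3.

462187440

φ(11) = 11 − 1 = 10.
φ(13^2) = 13^2 − 13^1 = 169 − 13 = 156.
φ(67^3) = 67^3 − 67^2 = 300763 − 4489 = 296274.
Multiply: 10 · 156 · 296274 = 462187440.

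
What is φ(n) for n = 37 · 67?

2376

φ(37) = 37 − 1 = 36.
φ(67) = 67 − 1 = 66.
Multiply: 36 · 66 = 2376.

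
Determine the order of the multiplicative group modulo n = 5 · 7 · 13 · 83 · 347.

φ(13104455) = 13104455 · (1 − 1/5) · (1 − 1/7) · (1 − 1/13) · (1 − 1/83) · (1 − 1/347)
       = 13104455 · 8171136/13104455 = 8171136.

8171136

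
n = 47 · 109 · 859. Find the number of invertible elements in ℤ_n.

φ(47) = 47 − 1 = 46.
φ(109) = 109 − 1 = 108.
φ(859) = 859 − 1 = 858.
φ(4400657) = 46 × 108 × 858 = 4262544.

4262544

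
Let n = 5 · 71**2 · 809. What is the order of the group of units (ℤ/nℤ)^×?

16063040

φ(5) = 5 − 1 = 4.
φ(71^2) = 71^1·(71−1) = 71·70 = 4970.
φ(809) = 809 − 1 = 808.
Multiply: 4 · 4970 · 808 = 16063040.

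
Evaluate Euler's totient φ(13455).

6336

13455 = 3^2 · 5 · 13 · 23.
φ(13455) = 13455 · (1 − 1/3) · (1 − 1/5) · (1 − 1/13) · (1 − 1/23)
       = 13455 · 2112/4485 = 6336.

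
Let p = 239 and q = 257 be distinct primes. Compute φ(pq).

60928

φ(pq) = (p−1)(q−1) = 238 · 256 = 60928.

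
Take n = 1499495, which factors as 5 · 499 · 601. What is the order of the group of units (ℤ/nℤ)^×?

φ(5) = 5 − 1 = 4.
φ(499) = 499 − 1 = 498.
φ(601) = 601 − 1 = 600.
Since φ is multiplicative, φ(1499495) = 4 · 498 · 600 = 1195200.

1195200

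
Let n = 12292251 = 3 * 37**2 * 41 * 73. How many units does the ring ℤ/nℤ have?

φ(3) = 3 − 1 = 2.
φ(37^2) = 37^1·(37−1) = 37·36 = 1332.
φ(41) = 41 − 1 = 40.
φ(73) = 73 − 1 = 72.
φ(12292251) = 2 × 1332 × 40 × 72 = 7672320.

7672320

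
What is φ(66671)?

55440

Prime factorization: 66671 = 11**2 × 19 × 29.
φ(11^2) = 11^1·(11−1) = 11·10 = 110.
φ(19) = 19 − 1 = 18.
φ(29) = 29 − 1 = 28.
Multiply: 110 · 18 · 28 = 55440.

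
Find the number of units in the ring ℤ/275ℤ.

Factor 275: 275 = 5^2 * 11.
φ(275) = 275 · (1 − 1/5) · (1 − 1/11)
       = 275 · 40/55 = 200.

200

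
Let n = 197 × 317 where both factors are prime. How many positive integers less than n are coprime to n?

61936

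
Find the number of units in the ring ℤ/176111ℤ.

142560

176111 = 13 · 19 · 23 · 31.
φ(13) = 13 − 1 = 12.
φ(19) = 19 − 1 = 18.
φ(23) = 23 − 1 = 22.
φ(31) = 31 − 1 = 30.
φ(176111) = 12 × 18 × 22 × 30 = 142560.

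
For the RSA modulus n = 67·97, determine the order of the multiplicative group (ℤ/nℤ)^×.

For distinct primes, φ(pq) = (p−1)(q−1) = 66 × 96 = 6336.

6336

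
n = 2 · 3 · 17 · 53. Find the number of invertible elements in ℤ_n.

φ(5406) = 5406 · (1 − 1/2) · (1 − 1/3) · (1 − 1/17) · (1 − 1/53)
       = 5406 · 1664/5406 = 1664.

1664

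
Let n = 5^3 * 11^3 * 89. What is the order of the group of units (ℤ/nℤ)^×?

10648000

φ(5^3) = 5^2·(5−1) = 25·4 = 100.
φ(11^3) = 11^2·(11−1) = 121·10 = 1210.
φ(89) = 89 − 1 = 88.
Multiply: 100 · 1210 · 88 = 10648000.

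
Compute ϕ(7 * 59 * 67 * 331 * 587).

4441551840

φ(7) = 7 − 1 = 6.
φ(59) = 59 − 1 = 58.
φ(67) = 67 − 1 = 66.
φ(331) = 331 − 1 = 330.
φ(587) = 587 − 1 = 586.
Since φ is multiplicative, φ(5376392287) = 6 · 58 · 66 · 330 · 586 = 4441551840.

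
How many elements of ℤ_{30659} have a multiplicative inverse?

Factor 30659: 30659 = 23 · 31 · 43.
φ(30659) = 30659 · (1 − 1/23) · (1 − 1/31) · (1 − 1/43)
       = 30659 · 27720/30659 = 27720.

27720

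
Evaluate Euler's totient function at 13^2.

156

φ(13^2) = 13^2 − 13^1 = 169 − 13 = 156.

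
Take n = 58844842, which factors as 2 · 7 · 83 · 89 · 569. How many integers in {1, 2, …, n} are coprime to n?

24592128

φ(58844842) = 58844842 · (1 − 1/2) · (1 − 1/7) · (1 − 1/83) · (1 − 1/89) · (1 − 1/569)
       = 58844842 · 24592128/58844842 = 24592128.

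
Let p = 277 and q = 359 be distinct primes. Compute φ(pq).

98808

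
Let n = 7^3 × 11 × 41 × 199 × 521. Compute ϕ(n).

12108096000

φ(7^3) = 7^2·(7−1) = 49·6 = 294.
φ(11) = 11 − 1 = 10.
φ(41) = 41 − 1 = 40.
φ(199) = 199 − 1 = 198.
φ(521) = 521 − 1 = 520.
φ(16038415547) = 294 × 10 × 40 × 198 × 520 = 12108096000.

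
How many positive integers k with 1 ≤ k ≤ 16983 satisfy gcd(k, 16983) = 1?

Factor 16983: 16983 = 3**3 · 17 · 37.
φ(3^3) = 3^2·(3−1) = 9·2 = 18.
φ(17) = 17 − 1 = 16.
φ(37) = 37 − 1 = 36.
Since φ is multiplicative, φ(16983) = 18 · 16 · 36 = 10368.

10368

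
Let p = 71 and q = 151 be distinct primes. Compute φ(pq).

φ(pq) = (p−1)(q−1) = 70 · 150 = 10500.

10500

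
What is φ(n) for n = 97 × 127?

φ(12319) = 12319 · (1 − 1/97) · (1 − 1/127)
       = 12319 · 12096/12319 = 12096.

12096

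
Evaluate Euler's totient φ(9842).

3888

Prime factorization: 9842 = 2 × 7 × 19 × 37.
φ(2) = 2 − 1 = 1.
φ(7) = 7 − 1 = 6.
φ(19) = 19 − 1 = 18.
φ(37) = 37 − 1 = 36.
Multiply: 1 · 6 · 18 · 36 = 3888.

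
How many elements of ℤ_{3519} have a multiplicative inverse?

Prime factorization: 3519 = 3^2 · 17 · 23.
φ(3^2) = 3^1·(3−1) = 3·2 = 6.
φ(17) = 17 − 1 = 16.
φ(23) = 23 − 1 = 22.
φ(3519) = 6 × 16 × 22 = 2112.

2112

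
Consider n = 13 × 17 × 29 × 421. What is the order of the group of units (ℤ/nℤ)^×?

2257920

φ(13) = 13 − 1 = 12.
φ(17) = 17 − 1 = 16.
φ(29) = 29 − 1 = 28.
φ(421) = 421 − 1 = 420.
φ(2698189) = 12 × 16 × 28 × 420 = 2257920.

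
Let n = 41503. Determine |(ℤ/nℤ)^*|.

41503 = 7**3 × 11**2.
φ(7^3) = 7^2·(7−1) = 49·6 = 294.
φ(11^2) = 11^1·(11−1) = 11·10 = 110.
Since φ is multiplicative, φ(41503) = 294 · 110 = 32340.

32340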